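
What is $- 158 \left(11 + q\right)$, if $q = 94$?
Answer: $-16590$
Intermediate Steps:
$- 158 \left(11 + q\right) = - 158 \left(11 + 94\right) = \left(-158\right) 105 = -16590$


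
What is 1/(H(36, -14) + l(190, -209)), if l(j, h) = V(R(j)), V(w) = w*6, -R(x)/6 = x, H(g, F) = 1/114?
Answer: -114/779759 ≈ -0.00014620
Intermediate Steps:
H(g, F) = 1/114
R(x) = -6*x
V(w) = 6*w
l(j, h) = -36*j (l(j, h) = 6*(-6*j) = -36*j)
1/(H(36, -14) + l(190, -209)) = 1/(1/114 - 36*190) = 1/(1/114 - 6840) = 1/(-779759/114) = -114/779759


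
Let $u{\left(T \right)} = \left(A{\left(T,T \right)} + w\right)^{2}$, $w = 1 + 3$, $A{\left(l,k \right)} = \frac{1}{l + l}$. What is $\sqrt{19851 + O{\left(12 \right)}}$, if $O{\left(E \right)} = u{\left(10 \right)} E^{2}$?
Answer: $\frac{2 \sqrt{138831}}{5} \approx 149.04$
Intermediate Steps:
$A{\left(l,k \right)} = \frac{1}{2 l}$
$w = 4$
$u{\left(T \right)} = \left(4 + \frac{1}{2 T}\right)^{2}$ ($u{\left(T \right)} = \left(\frac{1}{2 T} + 4\right)^{2} = \left(4 + \frac{1}{2 T}\right)^{2}$)
$O{\left(E \right)} = \frac{6561 E^{2}}{400}$ ($O{\left(E \right)} = \frac{\left(1 + 8 \cdot 10\right)^{2}}{4 \cdot 100} E^{2} = \frac{1}{4} \cdot \frac{1}{100} \left(1 + 80\right)^{2} E^{2} = \frac{1}{4} \cdot \frac{1}{100} \cdot 81^{2} E^{2} = \frac{1}{4} \cdot \frac{1}{100} \cdot 6561 E^{2} = \frac{6561 E^{2}}{400}$)
$\sqrt{19851 + O{\left(12 \right)}} = \sqrt{19851 + \frac{6561 \cdot 12^{2}}{400}} = \sqrt{19851 + \frac{6561}{400} \cdot 144} = \sqrt{19851 + \frac{59049}{25}} = \sqrt{\frac{555324}{25}} = \frac{2 \sqrt{138831}}{5}$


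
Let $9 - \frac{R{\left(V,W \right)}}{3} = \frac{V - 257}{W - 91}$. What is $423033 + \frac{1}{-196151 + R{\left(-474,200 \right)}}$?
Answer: $\frac{9042467014550}{21375323} \approx 4.2303 \cdot 10^{5}$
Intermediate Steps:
$R{\left(V,W \right)} = 27 - \frac{3 \left(-257 + V\right)}{-91 + W}$ ($R{\left(V,W \right)} = 27 - 3 \frac{V - 257}{W - 91} = 27 - 3 \frac{-257 + V}{-91 + W} = 27 - \frac{3 \left(-257 + V\right)}{-91 + W}$)
$423033 + \frac{1}{-196151 + R{\left(-474,200 \right)}} = 423033 + \frac{1}{-196151 + \frac{3 \left(-562 - -474 + 9 \cdot 200\right)}{-91 + 200}} = 423033 + \frac{1}{-196151 + \frac{3 \left(-562 + 474 + 1800\right)}{109}} = 423033 + \frac{1}{-196151 + 3 \cdot \frac{1}{109} \cdot 1712} = 423033 + \frac{1}{-196151 + \frac{5136}{109}} = 423033 + \frac{1}{- \frac{21375323}{109}} = 423033 - \frac{109}{21375323} = \frac{9042467014550}{21375323}$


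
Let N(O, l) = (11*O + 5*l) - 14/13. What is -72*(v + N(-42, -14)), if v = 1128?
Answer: -556848/13 ≈ -42834.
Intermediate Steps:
N(O, l) = -14/13 + 5*l + 11*O (N(O, l) = (5*l + 11*O) - 14*1/13 = (5*l + 11*O) - 14/13 = -14/13 + 5*l + 11*O)
-72*(v + N(-42, -14)) = -72*(1128 + (-14/13 + 5*(-14) + 11*(-42))) = -72*(1128 + (-14/13 - 70 - 462)) = -72*(1128 - 6930/13) = -72*7734/13 = -556848/13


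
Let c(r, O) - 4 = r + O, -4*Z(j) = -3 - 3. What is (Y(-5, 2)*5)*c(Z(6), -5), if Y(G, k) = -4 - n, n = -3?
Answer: -5/2 ≈ -2.5000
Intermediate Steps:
Z(j) = 3/2 (Z(j) = -(-3 - 3)/4 = -¼*(-6) = 3/2)
c(r, O) = 4 + O + r (c(r, O) = 4 + (r + O) = 4 + (O + r) = 4 + O + r)
Y(G, k) = -1 (Y(G, k) = -4 - 1*(-3) = -4 + 3 = -1)
(Y(-5, 2)*5)*c(Z(6), -5) = (-1*5)*(4 - 5 + 3/2) = -5*½ = -5/2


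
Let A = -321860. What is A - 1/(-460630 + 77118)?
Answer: -123437172319/383512 ≈ -3.2186e+5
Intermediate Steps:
A - 1/(-460630 + 77118) = -321860 - 1/(-460630 + 77118) = -321860 - 1/(-383512) = -321860 - 1*(-1/383512) = -321860 + 1/383512 = -123437172319/383512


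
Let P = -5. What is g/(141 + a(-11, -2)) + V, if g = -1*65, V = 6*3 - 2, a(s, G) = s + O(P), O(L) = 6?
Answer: 2111/136 ≈ 15.522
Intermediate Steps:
a(s, G) = 6 + s (a(s, G) = s + 6 = 6 + s)
V = 16 (V = 18 - 2 = 16)
g = -65
g/(141 + a(-11, -2)) + V = -65/(141 + (6 - 11)) + 16 = -65/(141 - 5) + 16 = -65/136 + 16 = 2111/136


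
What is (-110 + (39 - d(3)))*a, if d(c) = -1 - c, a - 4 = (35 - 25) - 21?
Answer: 469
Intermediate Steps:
a = -7 (a = 4 + ((35 - 25) - 21) = 4 + (10 - 21) = 4 - 11 = -7)
(-110 + (39 - d(3)))*a = (-110 + (39 - (-1 - 1*3)))*(-7) = (-110 + (39 - (-1 - 3)))*(-7) = (-110 + (39 - 1*(-4)))*(-7) = (-110 + (39 + 4))*(-7) = (-110 + 43)*(-7) = -67*(-7) = 469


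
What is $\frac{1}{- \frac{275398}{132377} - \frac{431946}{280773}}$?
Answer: $- \frac{1376588423}{4981631048} \approx -0.27633$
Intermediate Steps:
$\frac{1}{- \frac{275398}{132377} - \frac{431946}{280773}} = \frac{1}{\left(-275398\right) \frac{1}{132377} - \frac{15998}{10399}} = \frac{1}{- \frac{275398}{132377} - \frac{15998}{10399}} = \frac{1}{- \frac{4981631048}{1376588423}} = - \frac{1376588423}{4981631048}$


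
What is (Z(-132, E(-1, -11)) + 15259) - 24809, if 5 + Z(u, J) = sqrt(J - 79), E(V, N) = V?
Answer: -9555 + 4*I*sqrt(5) ≈ -9555.0 + 8.9443*I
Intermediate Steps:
Z(u, J) = -5 + sqrt(-79 + J) (Z(u, J) = -5 + sqrt(J - 79) = -5 + sqrt(-79 + J))
(Z(-132, E(-1, -11)) + 15259) - 24809 = ((-5 + sqrt(-79 - 1)) + 15259) - 24809 = ((-5 + sqrt(-80)) + 15259) - 24809 = ((-5 + 4*I*sqrt(5)) + 15259) - 24809 = (15254 + 4*I*sqrt(5)) - 24809 = -9555 + 4*I*sqrt(5)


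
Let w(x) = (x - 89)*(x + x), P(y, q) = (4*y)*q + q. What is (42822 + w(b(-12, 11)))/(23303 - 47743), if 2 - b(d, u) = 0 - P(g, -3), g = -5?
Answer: -19641/12220 ≈ -1.6073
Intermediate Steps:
P(y, q) = q + 4*q*y (P(y, q) = 4*q*y + q = q + 4*q*y)
b(d, u) = 59 (b(d, u) = 2 - (0 - (-3)*(1 + 4*(-5))) = 2 - (0 - (-3)*(1 - 20)) = 2 - (0 - (-3)*(-19)) = 2 - (0 - 1*57) = 2 - (0 - 57) = 2 - 1*(-57) = 2 + 57 = 59)
w(x) = 2*x*(-89 + x) (w(x) = (-89 + x)*(2*x) = 2*x*(-89 + x))
(42822 + w(b(-12, 11)))/(23303 - 47743) = (42822 + 2*59*(-89 + 59))/(23303 - 47743) = (42822 + 2*59*(-30))/(-24440) = (42822 - 3540)*(-1/24440) = 39282*(-1/24440) = -19641/12220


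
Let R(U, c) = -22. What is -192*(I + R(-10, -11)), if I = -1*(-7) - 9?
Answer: 4608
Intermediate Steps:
I = -2 (I = 7 - 9 = -2)
-192*(I + R(-10, -11)) = -192*(-2 - 22) = -192*(-24) = 4608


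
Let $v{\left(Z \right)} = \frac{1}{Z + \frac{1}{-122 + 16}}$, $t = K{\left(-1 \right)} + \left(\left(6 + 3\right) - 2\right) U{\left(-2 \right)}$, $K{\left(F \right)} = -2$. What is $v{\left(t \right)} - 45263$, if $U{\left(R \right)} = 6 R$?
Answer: $- \frac{412662877}{9117} \approx -45263.0$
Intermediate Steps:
$t = -86$ ($t = -2 + \left(\left(6 + 3\right) - 2\right) 6 \left(-2\right) = -2 + \left(9 - 2\right) \left(-12\right) = -2 + 7 \left(-12\right) = -2 - 84 = -86$)
$v{\left(Z \right)} = \frac{1}{- \frac{1}{106} + Z}$ ($v{\left(Z \right)} = \frac{1}{Z + \frac{1}{-106}} = \frac{1}{Z - \frac{1}{106}} = \frac{1}{- \frac{1}{106} + Z}$)
$v{\left(t \right)} - 45263 = \frac{106}{-1 + 106 \left(-86\right)} - 45263 = \frac{106}{-1 - 9116} - 45263 = \frac{106}{-9117} - 45263 = 106 \left(- \frac{1}{9117}\right) - 45263 = - \frac{106}{9117} - 45263 = - \frac{412662877}{9117}$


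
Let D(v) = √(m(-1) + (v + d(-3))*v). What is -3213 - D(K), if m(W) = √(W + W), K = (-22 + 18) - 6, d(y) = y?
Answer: -3213 - √(130 + I*√2) ≈ -3224.4 - 0.062016*I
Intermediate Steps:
K = -10 (K = -4 - 6 = -10)
m(W) = √2*√W (m(W) = √(2*W) = √2*√W)
D(v) = √(I*√2 + v*(-3 + v)) (D(v) = √(√2*√(-1) + (v - 3)*v) = √(√2*I + (-3 + v)*v) = √(I*√2 + v*(-3 + v)))
-3213 - D(K) = -3213 - √((-10)² - 3*(-10) + I*√2) = -3213 - √(100 + 30 + I*√2) = -3213 - √(130 + I*√2)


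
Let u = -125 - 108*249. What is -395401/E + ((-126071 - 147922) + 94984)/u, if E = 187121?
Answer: 22813794272/5055448057 ≈ 4.5127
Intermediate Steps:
u = -27017 (u = -125 - 26892 = -27017)
-395401/E + ((-126071 - 147922) + 94984)/u = -395401/187121 + ((-126071 - 147922) + 94984)/(-27017) = -395401*1/187121 + (-273993 + 94984)*(-1/27017) = -395401/187121 - 179009*(-1/27017) = -395401/187121 + 179009/27017 = 22813794272/5055448057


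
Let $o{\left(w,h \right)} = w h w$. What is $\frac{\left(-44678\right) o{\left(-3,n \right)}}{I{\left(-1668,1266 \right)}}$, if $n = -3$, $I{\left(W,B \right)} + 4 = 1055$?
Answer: $\frac{1206306}{1051} \approx 1147.8$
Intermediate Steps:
$I{\left(W,B \right)} = 1051$ ($I{\left(W,B \right)} = -4 + 1055 = 1051$)
$o{\left(w,h \right)} = h w^{2}$ ($o{\left(w,h \right)} = h w w = h w^{2}$)
$\frac{\left(-44678\right) o{\left(-3,n \right)}}{I{\left(-1668,1266 \right)}} = \frac{\left(-44678\right) \left(- 3 \left(-3\right)^{2}\right)}{1051} = - 44678 \left(\left(-3\right) 9\right) \frac{1}{1051} = \left(-44678\right) \left(-27\right) \frac{1}{1051} = 1206306 \cdot \frac{1}{1051} = \frac{1206306}{1051}$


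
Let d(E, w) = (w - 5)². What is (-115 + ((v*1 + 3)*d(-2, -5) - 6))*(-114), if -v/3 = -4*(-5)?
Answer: 663594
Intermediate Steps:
v = -60 (v = -(-12)*(-5) = -3*20 = -60)
d(E, w) = (-5 + w)²
(-115 + ((v*1 + 3)*d(-2, -5) - 6))*(-114) = (-115 + ((-60*1 + 3)*(-5 - 5)² - 6))*(-114) = (-115 + ((-60 + 3)*(-10)² - 6))*(-114) = (-115 + (-57*100 - 6))*(-114) = (-115 + (-5700 - 6))*(-114) = (-115 - 5706)*(-114) = -5821*(-114) = 663594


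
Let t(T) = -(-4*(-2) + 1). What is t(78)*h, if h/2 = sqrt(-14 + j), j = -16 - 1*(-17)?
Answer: -18*I*sqrt(13) ≈ -64.9*I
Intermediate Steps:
j = 1 (j = -16 + 17 = 1)
h = 2*I*sqrt(13) (h = 2*sqrt(-14 + 1) = 2*sqrt(-13) = 2*(I*sqrt(13)) = 2*I*sqrt(13) ≈ 7.2111*I)
t(T) = -9 (t(T) = -(8 + 1) = -1*9 = -9)
t(78)*h = -18*I*sqrt(13)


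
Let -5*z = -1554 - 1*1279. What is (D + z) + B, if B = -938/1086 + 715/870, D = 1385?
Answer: 307311857/157470 ≈ 1951.6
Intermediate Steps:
z = 2833/5 (z = -(-1554 - 1*1279)/5 = -(-1554 - 1279)/5 = -1/5*(-2833) = 2833/5 ≈ 566.60)
B = -1319/31494 (B = -938*1/1086 + 715*(1/870) = -469/543 + 143/174 = -1319/31494 ≈ -0.041881)
(D + z) + B = (1385 + 2833/5) - 1319/31494 = 9758/5 - 1319/31494 = 307311857/157470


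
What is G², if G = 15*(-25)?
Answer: 140625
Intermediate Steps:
G = -375
G² = (-375)² = 140625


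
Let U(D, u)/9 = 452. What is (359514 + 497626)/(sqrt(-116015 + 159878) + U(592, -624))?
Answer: 1162281840/5501587 - 857140*sqrt(43863)/16504761 ≈ 200.39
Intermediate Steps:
U(D, u) = 4068 (U(D, u) = 9*452 = 4068)
(359514 + 497626)/(sqrt(-116015 + 159878) + U(592, -624)) = (359514 + 497626)/(sqrt(-116015 + 159878) + 4068) = 857140/(sqrt(43863) + 4068) = 857140/(4068 + sqrt(43863))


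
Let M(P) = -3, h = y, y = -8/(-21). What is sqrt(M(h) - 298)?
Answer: I*sqrt(301) ≈ 17.349*I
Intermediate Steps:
y = 8/21 (y = -8*(-1/21) = 8/21 ≈ 0.38095)
h = 8/21 ≈ 0.38095
sqrt(M(h) - 298) = sqrt(-3 - 298) = sqrt(-301) = I*sqrt(301)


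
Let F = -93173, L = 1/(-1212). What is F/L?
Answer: 112925676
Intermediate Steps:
L = -1/1212 ≈ -0.00082508
F/L = -93173/(-1/1212) = -93173*(-1212) = 112925676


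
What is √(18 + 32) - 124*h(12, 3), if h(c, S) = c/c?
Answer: -124 + 5*√2 ≈ -116.93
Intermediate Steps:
h(c, S) = 1
√(18 + 32) - 124*h(12, 3) = √(18 + 32) - 124*1 = √50 - 124 = 5*√2 - 124 = -124 + 5*√2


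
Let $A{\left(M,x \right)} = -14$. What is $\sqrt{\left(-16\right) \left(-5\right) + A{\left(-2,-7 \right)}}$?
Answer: $\sqrt{66} \approx 8.124$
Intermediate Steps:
$\sqrt{\left(-16\right) \left(-5\right) + A{\left(-2,-7 \right)}} = \sqrt{\left(-16\right) \left(-5\right) - 14} = \sqrt{80 - 14} = \sqrt{66}$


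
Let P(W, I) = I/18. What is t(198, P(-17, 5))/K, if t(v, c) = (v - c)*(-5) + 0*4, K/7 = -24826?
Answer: 17795/3128076 ≈ 0.0056888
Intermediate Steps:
K = -173782 (K = 7*(-24826) = -173782)
P(W, I) = I/18 (P(W, I) = I*(1/18) = I/18)
t(v, c) = -5*v + 5*c (t(v, c) = (-5*v + 5*c) + 0 = -5*v + 5*c)
t(198, P(-17, 5))/K = (-5*198 + 5*((1/18)*5))/(-173782) = (-990 + 5*(5/18))*(-1/173782) = (-990 + 25/18)*(-1/173782) = -17795/18*(-1/173782) = 17795/3128076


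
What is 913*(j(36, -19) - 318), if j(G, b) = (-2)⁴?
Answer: -275726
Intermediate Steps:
j(G, b) = 16
913*(j(36, -19) - 318) = 913*(16 - 318) = 913*(-302) = -275726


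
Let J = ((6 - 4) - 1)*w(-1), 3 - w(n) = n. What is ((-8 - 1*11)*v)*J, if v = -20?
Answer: 1520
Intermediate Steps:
w(n) = 3 - n
J = 4 (J = ((6 - 4) - 1)*(3 - 1*(-1)) = (2 - 1)*(3 + 1) = 1*4 = 4)
((-8 - 1*11)*v)*J = ((-8 - 1*11)*(-20))*4 = ((-8 - 11)*(-20))*4 = -19*(-20)*4 = 380*4 = 1520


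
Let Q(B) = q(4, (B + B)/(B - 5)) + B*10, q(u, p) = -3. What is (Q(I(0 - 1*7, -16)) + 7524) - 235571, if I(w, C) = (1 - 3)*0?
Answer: -228050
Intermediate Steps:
I(w, C) = 0 (I(w, C) = -2*0 = 0)
Q(B) = -3 + 10*B (Q(B) = -3 + B*10 = -3 + 10*B)
(Q(I(0 - 1*7, -16)) + 7524) - 235571 = ((-3 + 10*0) + 7524) - 235571 = ((-3 + 0) + 7524) - 235571 = (-3 + 7524) - 235571 = 7521 - 235571 = -228050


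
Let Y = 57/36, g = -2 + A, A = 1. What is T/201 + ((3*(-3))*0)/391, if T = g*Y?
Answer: -19/2412 ≈ -0.0078773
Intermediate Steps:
g = -1 (g = -2 + 1 = -1)
Y = 19/12 (Y = 57*(1/36) = 19/12 ≈ 1.5833)
T = -19/12 (T = -1*19/12 = -19/12 ≈ -1.5833)
T/201 + ((3*(-3))*0)/391 = -19/12/201 + ((3*(-3))*0)/391 = -19/12*1/201 - 9*0*(1/391) = -19/2412 + 0*(1/391) = -19/2412 + 0 = -19/2412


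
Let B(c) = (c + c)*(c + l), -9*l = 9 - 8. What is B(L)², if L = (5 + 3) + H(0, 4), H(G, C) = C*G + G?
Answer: 1290496/81 ≈ 15932.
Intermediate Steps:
H(G, C) = G + C*G
l = -⅑ (l = -(9 - 8)/9 = -⅑*1 = -⅑ ≈ -0.11111)
L = 8 (L = (5 + 3) + 0*(1 + 4) = 8 + 0*5 = 8 + 0 = 8)
B(c) = 2*c*(-⅑ + c) (B(c) = (c + c)*(c - ⅑) = (2*c)*(-⅑ + c) = 2*c*(-⅑ + c))
B(L)² = ((2/9)*8*(-1 + 9*8))² = ((2/9)*8*(-1 + 72))² = ((2/9)*8*71)² = (1136/9)² = 1290496/81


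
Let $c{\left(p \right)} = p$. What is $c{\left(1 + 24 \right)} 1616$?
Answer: $40400$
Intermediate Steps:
$c{\left(1 + 24 \right)} 1616 = \left(1 + 24\right) 1616 = 25 \cdot 1616 = 40400$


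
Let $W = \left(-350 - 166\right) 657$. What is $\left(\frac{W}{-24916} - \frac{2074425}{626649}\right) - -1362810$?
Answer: $\frac{1773209379284794}{1301132207} \approx 1.3628 \cdot 10^{6}$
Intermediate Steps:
$W = -339012$ ($W = \left(-516\right) 657 = -339012$)
$\left(\frac{W}{-24916} - \frac{2074425}{626649}\right) - -1362810 = \left(- \frac{339012}{-24916} - \frac{2074425}{626649}\right) - -1362810 = \left(\left(-339012\right) \left(- \frac{1}{24916}\right) - \frac{691475}{208883}\right) + 1362810 = \left(\frac{84753}{6229} - \frac{691475}{208883}\right) + 1362810 = \frac{13396263124}{1301132207} + 1362810 = \frac{1773209379284794}{1301132207}$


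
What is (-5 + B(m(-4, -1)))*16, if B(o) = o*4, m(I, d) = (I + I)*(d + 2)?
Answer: -592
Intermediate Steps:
m(I, d) = 2*I*(2 + d) (m(I, d) = (2*I)*(2 + d) = 2*I*(2 + d))
B(o) = 4*o
(-5 + B(m(-4, -1)))*16 = (-5 + 4*(2*(-4)*(2 - 1)))*16 = (-5 + 4*(2*(-4)*1))*16 = (-5 + 4*(-8))*16 = (-5 - 32)*16 = -37*16 = -592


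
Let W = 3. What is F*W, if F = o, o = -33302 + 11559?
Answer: -65229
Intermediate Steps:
o = -21743
F = -21743
F*W = -21743*3 = -65229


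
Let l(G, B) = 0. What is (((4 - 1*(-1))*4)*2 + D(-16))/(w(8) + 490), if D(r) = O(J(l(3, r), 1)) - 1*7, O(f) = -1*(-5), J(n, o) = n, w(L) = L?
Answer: 19/249 ≈ 0.076305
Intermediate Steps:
O(f) = 5
D(r) = -2 (D(r) = 5 - 1*7 = 5 - 7 = -2)
(((4 - 1*(-1))*4)*2 + D(-16))/(w(8) + 490) = (((4 - 1*(-1))*4)*2 - 2)/(8 + 490) = (((4 + 1)*4)*2 - 2)/498 = ((5*4)*2 - 2)*(1/498) = (20*2 - 2)*(1/498) = (40 - 2)*(1/498) = 38*(1/498) = 19/249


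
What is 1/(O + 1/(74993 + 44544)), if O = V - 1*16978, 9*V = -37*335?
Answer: -1075833/19747153780 ≈ -5.4480e-5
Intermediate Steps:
V = -12395/9 (V = (-37*335)/9 = (⅑)*(-12395) = -12395/9 ≈ -1377.2)
O = -165197/9 (O = -12395/9 - 1*16978 = -12395/9 - 16978 = -165197/9 ≈ -18355.)
1/(O + 1/(74993 + 44544)) = 1/(-165197/9 + 1/(74993 + 44544)) = 1/(-165197/9 + 1/119537) = 1/(-19747153780/1075833) = -1075833/19747153780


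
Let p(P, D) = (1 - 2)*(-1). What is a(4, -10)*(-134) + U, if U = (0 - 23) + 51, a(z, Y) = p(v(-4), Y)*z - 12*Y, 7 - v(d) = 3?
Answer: -16588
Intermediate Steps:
v(d) = 4 (v(d) = 7 - 1*3 = 7 - 3 = 4)
p(P, D) = 1 (p(P, D) = -1*(-1) = 1)
a(z, Y) = z - 12*Y (a(z, Y) = 1*z - 12*Y = z - 12*Y)
U = 28 (U = -23 + 51 = 28)
a(4, -10)*(-134) + U = (4 - 12*(-10))*(-134) + 28 = (4 + 120)*(-134) + 28 = 124*(-134) + 28 = -16616 + 28 = -16588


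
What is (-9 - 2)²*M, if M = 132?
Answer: 15972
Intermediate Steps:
(-9 - 2)²*M = (-9 - 2)²*132 = (-11)²*132 = 121*132 = 15972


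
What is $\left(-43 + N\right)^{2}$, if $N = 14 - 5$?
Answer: $1156$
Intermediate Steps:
$N = 9$
$\left(-43 + N\right)^{2} = \left(-43 + 9\right)^{2} = \left(-34\right)^{2} = 1156$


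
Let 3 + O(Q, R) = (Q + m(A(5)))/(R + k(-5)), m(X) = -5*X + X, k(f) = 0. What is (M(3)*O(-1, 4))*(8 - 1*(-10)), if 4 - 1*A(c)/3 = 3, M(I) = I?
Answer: -675/2 ≈ -337.50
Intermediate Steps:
A(c) = 3 (A(c) = 12 - 3*3 = 12 - 9 = 3)
m(X) = -4*X
O(Q, R) = -3 + (-12 + Q)/R (O(Q, R) = -3 + (Q - 4*3)/(R + 0) = -3 + (Q - 12)/R = -3 + (-12 + Q)/R)
(M(3)*O(-1, 4))*(8 - 1*(-10)) = (3*((-12 - 1 - 3*4)/4))*(8 - 1*(-10)) = (3*((-12 - 1 - 12)/4))*(8 + 10) = (3*((1/4)*(-25)))*18 = (3*(-25/4))*18 = -75/4*18 = -675/2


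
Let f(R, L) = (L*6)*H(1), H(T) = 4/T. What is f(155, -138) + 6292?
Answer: 2980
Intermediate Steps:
f(R, L) = 24*L (f(R, L) = (L*6)*(4/1) = (6*L)*(4*1) = (6*L)*4 = 24*L)
f(155, -138) + 6292 = 24*(-138) + 6292 = -3312 + 6292 = 2980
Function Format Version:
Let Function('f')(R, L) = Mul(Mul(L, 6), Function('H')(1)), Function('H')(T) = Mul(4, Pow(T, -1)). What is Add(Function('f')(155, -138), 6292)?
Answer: 2980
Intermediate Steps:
Function('f')(R, L) = Mul(24, L) (Function('f')(R, L) = Mul(Mul(L, 6), Mul(4, Pow(1, -1))) = Mul(Mul(6, L), Mul(4, 1)) = Mul(Mul(6, L), 4) = Mul(24, L))
Add(Function('f')(155, -138), 6292) = Add(Mul(24, -138), 6292) = Add(-3312, 6292) = 2980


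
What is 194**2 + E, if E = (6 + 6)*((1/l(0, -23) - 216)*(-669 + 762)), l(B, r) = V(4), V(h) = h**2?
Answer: -813401/4 ≈ -2.0335e+5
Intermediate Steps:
l(B, r) = 16 (l(B, r) = 4**2 = 16)
E = -963945/4 (E = (6 + 6)*((1/16 - 216)*(-669 + 762)) = 12*((1/16 - 216)*93) = 12*(-3455/16*93) = 12*(-321315/16) = -963945/4 ≈ -2.4099e+5)
194**2 + E = 194**2 - 963945/4 = 37636 - 963945/4 = -813401/4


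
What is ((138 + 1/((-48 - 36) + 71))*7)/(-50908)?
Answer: -1141/60164 ≈ -0.018965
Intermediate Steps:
((138 + 1/((-48 - 36) + 71))*7)/(-50908) = ((138 + 1/(-84 + 71))*7)*(-1/50908) = ((138 + 1/(-13))*7)*(-1/50908) = ((138 - 1/13)*7)*(-1/50908) = ((1793/13)*7)*(-1/50908) = (12551/13)*(-1/50908) = -1141/60164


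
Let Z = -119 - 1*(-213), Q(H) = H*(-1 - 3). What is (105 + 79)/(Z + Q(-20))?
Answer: 92/87 ≈ 1.0575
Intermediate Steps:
Q(H) = -4*H (Q(H) = H*(-4) = -4*H)
Z = 94 (Z = -119 + 213 = 94)
(105 + 79)/(Z + Q(-20)) = (105 + 79)/(94 - 4*(-20)) = 184/(94 + 80) = 184/174 = 184*(1/174) = 92/87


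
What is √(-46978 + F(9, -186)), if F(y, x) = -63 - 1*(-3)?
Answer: I*√47038 ≈ 216.88*I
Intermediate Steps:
F(y, x) = -60 (F(y, x) = -63 + 3 = -60)
√(-46978 + F(9, -186)) = √(-46978 - 60) = √(-47038) = I*√47038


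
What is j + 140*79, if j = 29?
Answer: 11089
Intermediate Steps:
j + 140*79 = 29 + 140*79 = 29 + 11060 = 11089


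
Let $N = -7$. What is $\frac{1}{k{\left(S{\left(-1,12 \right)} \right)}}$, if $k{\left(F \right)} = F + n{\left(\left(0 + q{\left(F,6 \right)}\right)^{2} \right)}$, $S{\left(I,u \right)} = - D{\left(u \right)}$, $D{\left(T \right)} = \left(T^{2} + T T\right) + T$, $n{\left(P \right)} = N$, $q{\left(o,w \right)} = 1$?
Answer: $- \frac{1}{307} \approx -0.0032573$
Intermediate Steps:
$n{\left(P \right)} = -7$
$D{\left(T \right)} = T + 2 T^{2}$ ($D{\left(T \right)} = \left(T^{2} + T^{2}\right) + T = 2 T^{2} + T = T + 2 T^{2}$)
$S{\left(I,u \right)} = - u \left(1 + 2 u\right)$
$k{\left(F \right)} = -7 + F$ ($k{\left(F \right)} = F - 7 = -7 + F$)
$\frac{1}{k{\left(S{\left(-1,12 \right)} \right)}} = \frac{1}{-7 - 12 \left(1 + 2 \cdot 12\right)} = \frac{1}{-7 - 12 \left(1 + 24\right)} = \frac{1}{-7 - 12 \cdot 25} = \frac{1}{-7 - 300} = \frac{1}{-307} = - \frac{1}{307}$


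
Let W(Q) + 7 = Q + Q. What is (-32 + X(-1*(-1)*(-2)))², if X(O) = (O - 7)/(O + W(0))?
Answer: 961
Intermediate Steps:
W(Q) = -7 + 2*Q (W(Q) = -7 + (Q + Q) = -7 + 2*Q)
X(O) = 1 (X(O) = (O - 7)/(O + (-7 + 2*0)) = (-7 + O)/(O + (-7 + 0)) = (-7 + O)/(O - 7) = (-7 + O)/(-7 + O) = 1)
(-32 + X(-1*(-1)*(-2)))² = (-32 + 1)² = (-31)² = 961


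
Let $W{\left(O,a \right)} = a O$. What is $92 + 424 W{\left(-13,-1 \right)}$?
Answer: $5604$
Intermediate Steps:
$W{\left(O,a \right)} = O a$
$92 + 424 W{\left(-13,-1 \right)} = 92 + 424 \left(\left(-13\right) \left(-1\right)\right) = 92 + 424 \cdot 13 = 92 + 5512 = 5604$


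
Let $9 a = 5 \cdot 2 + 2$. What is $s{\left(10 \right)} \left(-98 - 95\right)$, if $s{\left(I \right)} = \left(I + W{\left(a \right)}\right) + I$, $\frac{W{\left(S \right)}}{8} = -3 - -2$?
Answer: $-2316$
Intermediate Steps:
$a = \frac{4}{3}$ ($a = \frac{5 \cdot 2 + 2}{9} = \frac{10 + 2}{9} = \frac{1}{9} \cdot 12 = \frac{4}{3} \approx 1.3333$)
$W{\left(S \right)} = -8$ ($W{\left(S \right)} = 8 \left(-3 - -2\right) = 8 \left(-3 + 2\right) = 8 \left(-1\right) = -8$)
$s{\left(I \right)} = -8 + 2 I$ ($s{\left(I \right)} = \left(I - 8\right) + I = \left(-8 + I\right) + I = -8 + 2 I$)
$s{\left(10 \right)} \left(-98 - 95\right) = \left(-8 + 2 \cdot 10\right) \left(-98 - 95\right) = \left(-8 + 20\right) \left(-193\right) = 12 \left(-193\right) = -2316$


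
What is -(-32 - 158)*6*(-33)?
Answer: -37620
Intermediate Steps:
-(-32 - 158)*6*(-33) = -(-190)*(-198) = -1*37620 = -37620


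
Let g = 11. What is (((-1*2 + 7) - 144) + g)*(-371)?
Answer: 47488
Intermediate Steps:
(((-1*2 + 7) - 144) + g)*(-371) = (((-1*2 + 7) - 144) + 11)*(-371) = (((-2 + 7) - 144) + 11)*(-371) = ((5 - 144) + 11)*(-371) = (-139 + 11)*(-371) = -128*(-371) = 47488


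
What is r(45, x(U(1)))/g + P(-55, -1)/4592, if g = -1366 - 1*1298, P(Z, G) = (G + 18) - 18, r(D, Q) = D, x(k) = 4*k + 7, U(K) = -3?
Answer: -2907/169904 ≈ -0.017110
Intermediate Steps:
x(k) = 7 + 4*k
P(Z, G) = G (P(Z, G) = (18 + G) - 18 = G)
g = -2664 (g = -1366 - 1298 = -2664)
r(45, x(U(1)))/g + P(-55, -1)/4592 = 45/(-2664) - 1/4592 = 45*(-1/2664) - 1*1/4592 = -5/296 - 1/4592 = -2907/169904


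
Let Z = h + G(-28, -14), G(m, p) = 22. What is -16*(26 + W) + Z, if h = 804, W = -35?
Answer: 970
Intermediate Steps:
Z = 826 (Z = 804 + 22 = 826)
-16*(26 + W) + Z = -16*(26 - 35) + 826 = -16*(-9) + 826 = 144 + 826 = 970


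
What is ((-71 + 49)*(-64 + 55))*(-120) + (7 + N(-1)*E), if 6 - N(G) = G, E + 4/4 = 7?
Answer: -23711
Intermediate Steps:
E = 6 (E = -1 + 7 = 6)
N(G) = 6 - G
((-71 + 49)*(-64 + 55))*(-120) + (7 + N(-1)*E) = ((-71 + 49)*(-64 + 55))*(-120) + (7 + (6 - 1*(-1))*6) = -22*(-9)*(-120) + (7 + (6 + 1)*6) = 198*(-120) + (7 + 7*6) = -23760 + (7 + 42) = -23760 + 49 = -23711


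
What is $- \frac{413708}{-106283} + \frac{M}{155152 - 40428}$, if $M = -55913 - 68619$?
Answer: $\frac{372028283}{132534901} \approx 2.807$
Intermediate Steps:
$M = -124532$
$- \frac{413708}{-106283} + \frac{M}{155152 - 40428} = - \frac{413708}{-106283} - \frac{124532}{155152 - 40428} = \left(-413708\right) \left(- \frac{1}{106283}\right) - \frac{124532}{155152 - 40428} = \frac{413708}{106283} - \frac{124532}{114724} = \frac{413708}{106283} - \frac{31133}{28681} = \frac{372028283}{132534901}$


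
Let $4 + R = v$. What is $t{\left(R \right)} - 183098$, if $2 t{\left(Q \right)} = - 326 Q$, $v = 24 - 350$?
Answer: $-129308$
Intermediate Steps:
$v = -326$ ($v = 24 - 350 = -326$)
$R = -330$ ($R = -4 - 326 = -330$)
$t{\left(Q \right)} = - 163 Q$ ($t{\left(Q \right)} = \frac{\left(-326\right) Q}{2} = - 163 Q$)
$t{\left(R \right)} - 183098 = \left(-163\right) \left(-330\right) - 183098 = 53790 - 183098 = -129308$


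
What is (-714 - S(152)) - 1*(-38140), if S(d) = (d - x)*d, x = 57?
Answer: 22986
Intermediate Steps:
S(d) = d*(-57 + d) (S(d) = (d - 1*57)*d = (d - 57)*d = (-57 + d)*d = d*(-57 + d))
(-714 - S(152)) - 1*(-38140) = (-714 - 152*(-57 + 152)) - 1*(-38140) = (-714 - 152*95) + 38140 = (-714 - 1*14440) + 38140 = (-714 - 14440) + 38140 = -15154 + 38140 = 22986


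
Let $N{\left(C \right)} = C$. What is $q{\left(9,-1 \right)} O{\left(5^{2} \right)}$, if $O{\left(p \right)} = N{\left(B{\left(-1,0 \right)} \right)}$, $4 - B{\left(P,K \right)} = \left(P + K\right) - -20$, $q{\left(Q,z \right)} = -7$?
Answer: $105$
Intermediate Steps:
$B{\left(P,K \right)} = -16 - K - P$ ($B{\left(P,K \right)} = 4 - \left(\left(P + K\right) - -20\right) = 4 - \left(\left(K + P\right) + 20\right) = 4 - \left(20 + K + P\right) = -16 - K - P$)
$O{\left(p \right)} = -15$ ($O{\left(p \right)} = -16 - 0 - -1 = -16 + 0 + 1 = -15$)
$q{\left(9,-1 \right)} O{\left(5^{2} \right)} = \left(-7\right) \left(-15\right) = 105$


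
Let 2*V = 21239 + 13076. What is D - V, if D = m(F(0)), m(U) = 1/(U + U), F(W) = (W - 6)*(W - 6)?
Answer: -1235339/72 ≈ -17158.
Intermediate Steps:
F(W) = (-6 + W)² (F(W) = (-6 + W)*(-6 + W) = (-6 + W)²)
m(U) = 1/(2*U)
D = 1/72 (D = 1/(2*((-6 + 0)²)) = 1/(2*((-6)²)) = (½)/36 = (½)*(1/36) = 1/72 ≈ 0.013889)
V = 34315/2 (V = (21239 + 13076)/2 = (½)*34315 = 34315/2 ≈ 17158.)
D - V = 1/72 - 1*34315/2 = 1/72 - 34315/2 = -1235339/72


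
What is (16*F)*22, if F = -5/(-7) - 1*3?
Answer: -5632/7 ≈ -804.57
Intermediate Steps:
F = -16/7 (F = -5*(-⅐) - 3 = 5/7 - 3 = -16/7 ≈ -2.2857)
(16*F)*22 = (16*(-16/7))*22 = -256/7*22 = -5632/7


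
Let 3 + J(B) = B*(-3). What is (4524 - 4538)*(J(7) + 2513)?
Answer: -34846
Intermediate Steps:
J(B) = -3 - 3*B (J(B) = -3 + B*(-3) = -3 - 3*B)
(4524 - 4538)*(J(7) + 2513) = (4524 - 4538)*((-3 - 3*7) + 2513) = -14*((-3 - 21) + 2513) = -14*(-24 + 2513) = -14*2489 = -34846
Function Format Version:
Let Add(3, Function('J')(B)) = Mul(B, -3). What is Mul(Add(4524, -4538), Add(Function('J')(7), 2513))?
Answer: -34846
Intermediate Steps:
Function('J')(B) = Add(-3, Mul(-3, B)) (Function('J')(B) = Add(-3, Mul(B, -3)) = Add(-3, Mul(-3, B)))
Mul(Add(4524, -4538), Add(Function('J')(7), 2513)) = Mul(Add(4524, -4538), Add(Add(-3, Mul(-3, 7)), 2513)) = Mul(-14, Add(Add(-3, -21), 2513)) = Mul(-14, Add(-24, 2513)) = Mul(-14, 2489) = -34846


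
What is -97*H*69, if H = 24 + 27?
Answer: -341343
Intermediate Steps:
H = 51
-97*H*69 = -97*51*69 = -4947*69 = -341343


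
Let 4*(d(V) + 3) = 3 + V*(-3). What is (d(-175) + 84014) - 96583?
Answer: -12440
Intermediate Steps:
d(V) = -9/4 - 3*V/4 (d(V) = -3 + (3 + V*(-3))/4 = -3 + (3 - 3*V)/4 = -3 + (3/4 - 3*V/4) = -9/4 - 3*V/4)
(d(-175) + 84014) - 96583 = ((-9/4 - 3/4*(-175)) + 84014) - 96583 = ((-9/4 + 525/4) + 84014) - 96583 = (129 + 84014) - 96583 = 84143 - 96583 = -12440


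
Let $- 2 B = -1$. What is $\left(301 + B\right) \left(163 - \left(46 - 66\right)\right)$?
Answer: $\frac{110349}{2} \approx 55175.0$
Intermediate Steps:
$B = \frac{1}{2}$ ($B = \left(- \frac{1}{2}\right) \left(-1\right) = \frac{1}{2} \approx 0.5$)
$\left(301 + B\right) \left(163 - \left(46 - 66\right)\right) = \left(301 + \frac{1}{2}\right) \left(163 - \left(46 - 66\right)\right) = \frac{603 \left(163 - -20\right)}{2} = \frac{603 \left(163 + \left(-46 + 66\right)\right)}{2} = \frac{603 \left(163 + 20\right)}{2} = \frac{603}{2} \cdot 183 = \frac{110349}{2}$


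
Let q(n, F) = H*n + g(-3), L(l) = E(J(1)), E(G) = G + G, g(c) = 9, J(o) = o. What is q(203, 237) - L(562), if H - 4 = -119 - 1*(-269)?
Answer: 31269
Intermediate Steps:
H = 154 (H = 4 + (-119 - 1*(-269)) = 4 + (-119 + 269) = 4 + 150 = 154)
E(G) = 2*G
L(l) = 2 (L(l) = 2*1 = 2)
q(n, F) = 9 + 154*n (q(n, F) = 154*n + 9 = 9 + 154*n)
q(203, 237) - L(562) = (9 + 154*203) - 1*2 = (9 + 31262) - 2 = 31271 - 2 = 31269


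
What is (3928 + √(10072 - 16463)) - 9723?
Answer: -5795 + I*√6391 ≈ -5795.0 + 79.944*I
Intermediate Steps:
(3928 + √(10072 - 16463)) - 9723 = (3928 + √(-6391)) - 9723 = (3928 + I*√6391) - 9723 = -5795 + I*√6391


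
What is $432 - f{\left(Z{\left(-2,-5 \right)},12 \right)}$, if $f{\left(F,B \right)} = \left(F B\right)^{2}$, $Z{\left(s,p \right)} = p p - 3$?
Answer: $-69264$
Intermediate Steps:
$Z{\left(s,p \right)} = -3 + p^{2}$ ($Z{\left(s,p \right)} = p^{2} - 3 = -3 + p^{2}$)
$f{\left(F,B \right)} = B^{2} F^{2}$ ($f{\left(F,B \right)} = \left(B F\right)^{2} = B^{2} F^{2}$)
$432 - f{\left(Z{\left(-2,-5 \right)},12 \right)} = 432 - 12^{2} \left(-3 + \left(-5\right)^{2}\right)^{2} = 432 - 144 \left(-3 + 25\right)^{2} = 432 - 144 \cdot 22^{2} = 432 - 144 \cdot 484 = 432 - 69696 = -69264$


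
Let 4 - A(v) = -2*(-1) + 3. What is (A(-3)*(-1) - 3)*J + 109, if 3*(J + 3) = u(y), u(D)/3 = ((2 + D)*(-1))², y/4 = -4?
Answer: -277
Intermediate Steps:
A(v) = -1 (A(v) = 4 - (-2*(-1) + 3) = 4 - (2 + 3) = 4 - 1*5 = 4 - 5 = -1)
y = -16 (y = 4*(-4) = -16)
u(D) = 3*(-2 - D)² (u(D) = 3*((2 + D)*(-1))² = 3*(-2 - D)²)
J = 193 (J = -3 + (3*(2 - 16)²)/3 = -3 + (3*(-14)²)/3 = -3 + (3*196)/3 = -3 + (⅓)*588 = -3 + 196 = 193)
(A(-3)*(-1) - 3)*J + 109 = (-1*(-1) - 3)*193 + 109 = (1 - 3)*193 + 109 = -2*193 + 109 = -386 + 109 = -277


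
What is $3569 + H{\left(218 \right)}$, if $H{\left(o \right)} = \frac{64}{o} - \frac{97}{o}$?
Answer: $\frac{778009}{218} \approx 3568.8$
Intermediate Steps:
$H{\left(o \right)} = - \frac{33}{o}$
$3569 + H{\left(218 \right)} = 3569 - \frac{33}{218} = \frac{778009}{218}$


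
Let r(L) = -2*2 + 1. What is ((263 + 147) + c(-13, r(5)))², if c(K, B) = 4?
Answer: 171396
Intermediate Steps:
r(L) = -3 (r(L) = -4 + 1 = -3)
((263 + 147) + c(-13, r(5)))² = ((263 + 147) + 4)² = (410 + 4)² = 414² = 171396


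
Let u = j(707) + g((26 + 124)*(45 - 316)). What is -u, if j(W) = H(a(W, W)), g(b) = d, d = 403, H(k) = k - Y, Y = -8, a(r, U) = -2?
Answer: -409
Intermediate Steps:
H(k) = 8 + k (H(k) = k - 1*(-8) = k + 8 = 8 + k)
g(b) = 403
j(W) = 6 (j(W) = 8 - 2 = 6)
u = 409 (u = 6 + 403 = 409)
-u = -1*409 = -409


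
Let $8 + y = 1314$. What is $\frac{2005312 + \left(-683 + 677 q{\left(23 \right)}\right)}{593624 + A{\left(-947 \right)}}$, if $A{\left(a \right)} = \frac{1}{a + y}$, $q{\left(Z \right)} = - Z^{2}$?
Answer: $\frac{591092064}{213111017} \approx 2.7736$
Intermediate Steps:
$y = 1306$ ($y = -8 + 1314 = 1306$)
$A{\left(a \right)} = \frac{1}{1306 + a}$ ($A{\left(a \right)} = \frac{1}{a + 1306} = \frac{1}{1306 + a}$)
$\frac{2005312 + \left(-683 + 677 q{\left(23 \right)}\right)}{593624 + A{\left(-947 \right)}} = \frac{2005312 + \left(-683 + 677 \left(- 23^{2}\right)\right)}{593624 + \frac{1}{1306 - 947}} = \frac{2005312 + \left(-683 + 677 \left(\left(-1\right) 529\right)\right)}{593624 + \frac{1}{359}} = \frac{2005312 + \left(-683 + 677 \left(-529\right)\right)}{593624 + \frac{1}{359}} = \frac{2005312 - 358816}{\frac{213111017}{359}} = \left(2005312 - 358816\right) \frac{359}{213111017} = 1646496 \cdot \frac{359}{213111017} = \frac{591092064}{213111017}$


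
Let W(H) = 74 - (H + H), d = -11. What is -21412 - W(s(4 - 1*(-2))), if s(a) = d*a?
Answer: -21618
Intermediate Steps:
s(a) = -11*a
W(H) = 74 - 2*H
-21412 - W(s(4 - 1*(-2))) = -21412 - (74 - (-22)*(4 - 1*(-2))) = -21412 - (74 - (-22)*(4 + 2)) = -21412 - (74 - (-22)*6) = -21412 - (74 - 2*(-66)) = -21412 - (74 + 132) = -21412 - 1*206 = -21412 - 206 = -21618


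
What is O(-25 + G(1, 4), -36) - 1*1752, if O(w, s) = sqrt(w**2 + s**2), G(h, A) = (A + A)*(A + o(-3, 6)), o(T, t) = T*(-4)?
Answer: -1752 + sqrt(11905) ≈ -1642.9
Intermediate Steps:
o(T, t) = -4*T
G(h, A) = 2*A*(12 + A) (G(h, A) = (A + A)*(A - 4*(-3)) = (2*A)*(A + 12) = (2*A)*(12 + A) = 2*A*(12 + A))
O(w, s) = sqrt(s**2 + w**2)
O(-25 + G(1, 4), -36) - 1*1752 = sqrt((-36)**2 + (-25 + 2*4*(12 + 4))**2) - 1*1752 = sqrt(1296 + (-25 + 2*4*16)**2) - 1752 = sqrt(1296 + (-25 + 128)**2) - 1752 = sqrt(1296 + 103**2) - 1752 = sqrt(1296 + 10609) - 1752 = sqrt(11905) - 1752 = -1752 + sqrt(11905)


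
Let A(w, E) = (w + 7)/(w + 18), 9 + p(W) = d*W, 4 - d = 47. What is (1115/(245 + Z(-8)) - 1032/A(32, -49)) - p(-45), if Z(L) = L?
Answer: -9995911/3081 ≈ -3244.4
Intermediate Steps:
d = -43 (d = 4 - 1*47 = 4 - 47 = -43)
p(W) = -9 - 43*W
A(w, E) = (7 + w)/(18 + w)
(1115/(245 + Z(-8)) - 1032/A(32, -49)) - p(-45) = (1115/(245 - 8) - 1032*(18 + 32)/(7 + 32)) - (-9 - 43*(-45)) = (1115/237 - 1032/(39/50)) - (-9 + 1935) = (1115*(1/237) - 1032/((1/50)*39)) - 1*1926 = (1115/237 - 1032/39/50) - 1926 = (1115/237 - 1032*50/39) - 1926 = (1115/237 - 17200/13) - 1926 = -4061905/3081 - 1926 = -9995911/3081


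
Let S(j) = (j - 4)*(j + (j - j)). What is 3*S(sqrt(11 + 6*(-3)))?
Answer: -21 - 12*I*sqrt(7) ≈ -21.0 - 31.749*I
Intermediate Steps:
S(j) = j*(-4 + j) (S(j) = (-4 + j)*(j + 0) = (-4 + j)*j = j*(-4 + j))
3*S(sqrt(11 + 6*(-3))) = 3*(sqrt(11 + 6*(-3))*(-4 + sqrt(11 + 6*(-3)))) = 3*(sqrt(11 - 18)*(-4 + sqrt(11 - 18))) = 3*(sqrt(-7)*(-4 + sqrt(-7))) = 3*((I*sqrt(7))*(-4 + I*sqrt(7))) = 3*(I*sqrt(7)*(-4 + I*sqrt(7))) = 3*I*sqrt(7)*(-4 + I*sqrt(7))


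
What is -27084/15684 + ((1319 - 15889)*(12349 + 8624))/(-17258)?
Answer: 199674838982/11278103 ≈ 17705.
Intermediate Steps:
-27084/15684 + ((1319 - 15889)*(12349 + 8624))/(-17258) = -27084*1/15684 - 14570*20973*(-1/17258) = -2257/1307 - 305576610*(-1/17258) = -2257/1307 + 152788305/8629 = 199674838982/11278103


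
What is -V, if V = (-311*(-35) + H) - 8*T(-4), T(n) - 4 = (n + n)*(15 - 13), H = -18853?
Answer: 7872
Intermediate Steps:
T(n) = 4 + 4*n (T(n) = 4 + (n + n)*(15 - 13) = 4 + (2*n)*2 = 4 + 4*n)
V = -7872 (V = (-311*(-35) - 18853) - 8*(4 + 4*(-4)) = (10885 - 18853) - 8*(4 - 16) = -7968 - 8*(-12) = -7968 - 1*(-96) = -7968 + 96 = -7872)
-V = -1*(-7872) = 7872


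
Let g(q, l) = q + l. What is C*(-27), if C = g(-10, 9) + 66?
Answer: -1755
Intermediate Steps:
g(q, l) = l + q
C = 65 (C = (9 - 10) + 66 = -1 + 66 = 65)
C*(-27) = 65*(-27) = -1755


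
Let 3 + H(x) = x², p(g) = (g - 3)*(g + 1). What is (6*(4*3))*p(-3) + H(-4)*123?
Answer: 2463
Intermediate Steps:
p(g) = (1 + g)*(-3 + g) (p(g) = (-3 + g)*(1 + g) = (1 + g)*(-3 + g))
H(x) = -3 + x²
(6*(4*3))*p(-3) + H(-4)*123 = (6*(4*3))*(-3 + (-3)² - 2*(-3)) + (-3 + (-4)²)*123 = (6*12)*(-3 + 9 + 6) + (-3 + 16)*123 = 72*12 + 13*123 = 864 + 1599 = 2463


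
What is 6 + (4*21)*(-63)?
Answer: -5286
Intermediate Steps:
6 + (4*21)*(-63) = 6 + 84*(-63) = 6 - 5292 = -5286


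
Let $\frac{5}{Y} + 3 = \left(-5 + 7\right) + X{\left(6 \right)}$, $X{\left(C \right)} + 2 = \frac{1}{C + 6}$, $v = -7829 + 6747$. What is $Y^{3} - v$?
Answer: $\frac{369398}{343} \approx 1077.0$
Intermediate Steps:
$v = -1082$
$X{\left(C \right)} = -2 + \frac{1}{6 + C}$ ($X{\left(C \right)} = -2 + \frac{1}{C + 6} = -2 + \frac{1}{6 + C}$)
$Y = - \frac{12}{7}$ ($Y = \frac{5}{-3 + \left(\left(-5 + 7\right) + \frac{-11 - 12}{6 + 6}\right)} = \frac{5}{-3 + \left(2 + \frac{-11 - 12}{12}\right)} = \frac{5}{-3 + \left(2 + \frac{1}{12} \left(-23\right)\right)} = \frac{5}{-3 + \left(2 - \frac{23}{12}\right)} = \frac{5}{-3 + \frac{1}{12}} = \frac{5}{- \frac{35}{12}} = 5 \left(- \frac{12}{35}\right) = - \frac{12}{7} \approx -1.7143$)
$Y^{3} - v = \left(- \frac{12}{7}\right)^{3} - -1082 = - \frac{1728}{343} + 1082 = \frac{369398}{343}$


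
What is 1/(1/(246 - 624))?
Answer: -378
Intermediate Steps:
1/(1/(246 - 624)) = 1/(1/(-378)) = 1/(-1/378) = -378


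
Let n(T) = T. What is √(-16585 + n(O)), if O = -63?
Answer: 2*I*√4162 ≈ 129.03*I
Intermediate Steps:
√(-16585 + n(O)) = √(-16585 - 63) = √(-16648) = 2*I*√4162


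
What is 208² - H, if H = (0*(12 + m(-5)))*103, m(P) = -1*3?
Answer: 43264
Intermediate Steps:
m(P) = -3
H = 0 (H = (0*(12 - 3))*103 = (0*9)*103 = 0*103 = 0)
208² - H = 208² - 1*0 = 43264 + 0 = 43264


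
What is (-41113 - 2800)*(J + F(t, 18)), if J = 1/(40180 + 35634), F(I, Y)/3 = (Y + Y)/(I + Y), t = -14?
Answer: -89888988827/75814 ≈ -1.1857e+6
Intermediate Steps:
F(I, Y) = 6*Y/(I + Y) (F(I, Y) = 3*((Y + Y)/(I + Y)) = 3*((2*Y)/(I + Y)) = 3*(2*Y/(I + Y)) = 6*Y/(I + Y))
J = 1/75814 ≈ 1.3190e-5
(-41113 - 2800)*(J + F(t, 18)) = (-41113 - 2800)*(1/75814 + 6*18/(-14 + 18)) = -43913*(1/75814 + 6*18/4) = -43913*(1/75814 + 6*18*(¼)) = -43913*(1/75814 + 27) = -43913*2046979/75814 = -89888988827/75814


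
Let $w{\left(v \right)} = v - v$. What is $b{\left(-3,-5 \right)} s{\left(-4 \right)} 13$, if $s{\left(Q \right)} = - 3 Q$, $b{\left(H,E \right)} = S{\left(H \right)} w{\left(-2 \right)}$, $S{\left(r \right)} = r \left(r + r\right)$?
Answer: $0$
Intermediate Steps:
$w{\left(v \right)} = 0$
$S{\left(r \right)} = 2 r^{2}$ ($S{\left(r \right)} = r 2 r = 2 r^{2}$)
$b{\left(H,E \right)} = 0$ ($b{\left(H,E \right)} = 2 H^{2} \cdot 0 = 0$)
$b{\left(-3,-5 \right)} s{\left(-4 \right)} 13 = 0 \left(\left(-3\right) \left(-4\right)\right) 13 = 0 \cdot 12 \cdot 13 = 0 \cdot 13 = 0$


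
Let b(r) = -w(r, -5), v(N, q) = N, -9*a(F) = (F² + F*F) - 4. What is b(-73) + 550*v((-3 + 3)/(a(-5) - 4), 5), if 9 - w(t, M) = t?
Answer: -82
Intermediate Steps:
w(t, M) = 9 - t
a(F) = 4/9 - 2*F²/9 (a(F) = -((F² + F*F) - 4)/9 = -((F² + F²) - 4)/9 = -(2*F² - 4)/9 = -(-4 + 2*F²)/9 = 4/9 - 2*F²/9)
b(r) = -9 + r (b(r) = -(9 - r) = -9 + r)
b(-73) + 550*v((-3 + 3)/(a(-5) - 4), 5) = (-9 - 73) + 550*((-3 + 3)/((4/9 - 2/9*(-5)²) - 4)) = -82 + 550*(0/((4/9 - 2/9*25) - 4)) = -82 + 550*(0/((4/9 - 50/9) - 4)) = -82 + 550*(0/(-46/9 - 4)) = -82 + 550*(0/(-82/9)) = -82 + 550*(0*(-9/82)) = -82 + 550*0 = -82 + 0 = -82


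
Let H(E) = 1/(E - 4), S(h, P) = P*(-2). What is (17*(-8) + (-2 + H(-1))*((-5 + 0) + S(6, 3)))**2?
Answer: 312481/25 ≈ 12499.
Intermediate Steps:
S(h, P) = -2*P
H(E) = 1/(-4 + E)
(17*(-8) + (-2 + H(-1))*((-5 + 0) + S(6, 3)))**2 = (17*(-8) + (-2 + 1/(-4 - 1))*((-5 + 0) - 2*3))**2 = (-136 + (-2 + 1/(-5))*(-5 - 6))**2 = (-136 + (-2 - 1/5)*(-11))**2 = (-136 - 11/5*(-11))**2 = (-136 + 121/5)**2 = (-559/5)**2 = 312481/25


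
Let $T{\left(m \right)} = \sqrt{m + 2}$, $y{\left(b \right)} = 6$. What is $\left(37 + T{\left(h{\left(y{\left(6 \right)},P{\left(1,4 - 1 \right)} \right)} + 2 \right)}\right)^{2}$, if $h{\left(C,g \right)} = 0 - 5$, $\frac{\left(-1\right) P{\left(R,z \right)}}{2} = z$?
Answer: $\left(37 + i\right)^{2} \approx 1368.0 + 74.0 i$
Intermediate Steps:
$P{\left(R,z \right)} = - 2 z$
$h{\left(C,g \right)} = -5$ ($h{\left(C,g \right)} = 0 - 5 = -5$)
$T{\left(m \right)} = \sqrt{2 + m}$
$\left(37 + T{\left(h{\left(y{\left(6 \right)},P{\left(1,4 - 1 \right)} \right)} + 2 \right)}\right)^{2} = \left(37 + \sqrt{2 + \left(-5 + 2\right)}\right)^{2} = \left(37 + \sqrt{2 - 3}\right)^{2} = \left(37 + \sqrt{-1}\right)^{2} = \left(37 + i\right)^{2}$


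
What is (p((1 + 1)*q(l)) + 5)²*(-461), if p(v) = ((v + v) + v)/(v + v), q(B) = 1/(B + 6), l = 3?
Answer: -77909/4 ≈ -19477.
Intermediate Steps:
q(B) = 1/(6 + B)
p(v) = 3/2 (p(v) = (2*v + v)/((2*v)) = (3*v)*(1/(2*v)) = 3/2)
(p((1 + 1)*q(l)) + 5)²*(-461) = (3/2 + 5)²*(-461) = (13/2)²*(-461) = (169/4)*(-461) = -77909/4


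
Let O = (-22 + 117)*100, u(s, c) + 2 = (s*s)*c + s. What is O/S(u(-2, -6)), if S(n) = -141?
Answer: -9500/141 ≈ -67.376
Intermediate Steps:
u(s, c) = -2 + s + c*s² (u(s, c) = -2 + ((s*s)*c + s) = -2 + (s²*c + s) = -2 + (c*s² + s) = -2 + (s + c*s²) = -2 + s + c*s²)
O = 9500 (O = 95*100 = 9500)
O/S(u(-2, -6)) = 9500/(-141) = 9500*(-1/141) = -9500/141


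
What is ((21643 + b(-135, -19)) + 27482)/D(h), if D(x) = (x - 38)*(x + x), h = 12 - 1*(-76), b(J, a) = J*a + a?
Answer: 51671/8800 ≈ 5.8717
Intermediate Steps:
b(J, a) = a + J*a
h = 88 (h = 12 + 76 = 88)
D(x) = 2*x*(-38 + x) (D(x) = (-38 + x)*(2*x) = 2*x*(-38 + x))
((21643 + b(-135, -19)) + 27482)/D(h) = ((21643 - 19*(1 - 135)) + 27482)/((2*88*(-38 + 88))) = ((21643 - 19*(-134)) + 27482)/((2*88*50)) = ((21643 + 2546) + 27482)/8800 = (24189 + 27482)*(1/8800) = 51671*(1/8800) = 51671/8800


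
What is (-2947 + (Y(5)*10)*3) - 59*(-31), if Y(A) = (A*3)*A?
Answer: 1132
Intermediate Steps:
Y(A) = 3*A² (Y(A) = (3*A)*A = 3*A²)
(-2947 + (Y(5)*10)*3) - 59*(-31) = (-2947 + ((3*5²)*10)*3) - 59*(-31) = (-2947 + ((3*25)*10)*3) + 1829 = (-2947 + (75*10)*3) + 1829 = (-2947 + 750*3) + 1829 = (-2947 + 2250) + 1829 = -697 + 1829 = 1132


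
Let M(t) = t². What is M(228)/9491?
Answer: 51984/9491 ≈ 5.4772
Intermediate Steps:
M(228)/9491 = 228²/9491 = 51984*(1/9491) = 51984/9491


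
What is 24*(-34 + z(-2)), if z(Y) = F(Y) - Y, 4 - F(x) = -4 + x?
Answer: -528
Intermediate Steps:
F(x) = 8 - x (F(x) = 4 - (-4 + x) = 4 + (4 - x) = 8 - x)
z(Y) = 8 - 2*Y (z(Y) = (8 - Y) - Y = 8 - 2*Y)
24*(-34 + z(-2)) = 24*(-34 + (8 - 2*(-2))) = 24*(-34 + (8 + 4)) = 24*(-34 + 12) = 24*(-22) = -528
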